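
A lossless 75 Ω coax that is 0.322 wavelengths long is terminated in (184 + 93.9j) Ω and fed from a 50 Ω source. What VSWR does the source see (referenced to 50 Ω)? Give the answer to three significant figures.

βl = 2π × 0.322 = 116°
tan(βl) = -2.06
Z_in = Z_0·(Z_L + jZ_0·tanβl)/(Z_0 + jZ_L·tanβl) = 25.2 + j18.6 Ω
Γ_s = (Z_in − Z_s)/(Z_in + Z_s) = (-24.8 + j18.6)/(75.2 + j18.6), |Γ_s| = 0.401
VSWR = (1 + |Γ_s|)/(1 − |Γ_s|)

VSWR ≈ 2.34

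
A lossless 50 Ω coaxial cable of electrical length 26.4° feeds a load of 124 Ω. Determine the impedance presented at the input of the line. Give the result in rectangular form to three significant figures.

tan(βl) = tan(26.4°) = 0.496
Z_in = Z_0·(Z_L + jZ_0·tanβl)/(Z_0 + jZ_L·tanβl)
     = 50·(124 + j24.8)/(50 + j61.6)

Z_in ≈ 61.4 − j50.8 Ω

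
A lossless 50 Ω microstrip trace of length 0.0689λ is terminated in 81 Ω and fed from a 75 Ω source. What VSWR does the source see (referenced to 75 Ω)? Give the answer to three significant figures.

VSWR ≈ 1.48

βl = 2π × 0.0689 = 24.8°
tan(βl) = 0.462
Z_in = Z_0·(Z_L + jZ_0·tanβl)/(Z_0 + jZ_L·tanβl) = 63 − j24.1 Ω
Γ_s = (Z_in − Z_s)/(Z_in + Z_s) = (-12 − j24.1)/(138 − j24.1), |Γ_s| = 0.192
VSWR = (1 + |Γ_s|)/(1 − |Γ_s|)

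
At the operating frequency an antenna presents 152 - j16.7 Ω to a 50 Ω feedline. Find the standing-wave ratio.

Γ = (Z_L − Z_0)/(Z_L + Z_0) = (102 − j16.7)/(202 − j16.7)
|Γ| = 103/203 = 0.51
VSWR = (1 + |Γ|)/(1 − |Γ|) = 1.51/0.49

VSWR ≈ 3.08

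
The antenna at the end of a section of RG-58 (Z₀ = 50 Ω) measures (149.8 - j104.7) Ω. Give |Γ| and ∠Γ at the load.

Γ ≈ 0.641 ∠ -18.7°

Γ = (Z_L − Z_0)/(Z_L + Z_0) = (99.8 − j104.7)/(199.8 − j104.7)
|Γ| = 145/226 = 0.641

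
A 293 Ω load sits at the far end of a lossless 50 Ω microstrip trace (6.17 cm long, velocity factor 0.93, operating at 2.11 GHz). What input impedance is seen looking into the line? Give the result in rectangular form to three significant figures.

Z_in ≈ 120 + j139 Ω

λ = v/f = 0.93·c / 2.11 GHz = 0.132 m
βl = 2π·l/λ = 2π × 0.467 = 168°
tan(βl) = tan(168°) = -0.213
Z_in = Z_0·(Z_L + jZ_0·tanβl)/(Z_0 + jZ_L·tanβl)
     = 50·(293 − j10.6)/(50 − j62.4)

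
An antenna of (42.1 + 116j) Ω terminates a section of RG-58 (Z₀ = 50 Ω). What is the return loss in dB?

RL ≈ 2.1 dB

Γ = (-7.9 + j116)/(92.1 + j116), |Γ| = 0.785
RL = −20·log₁₀|Γ| = −20·log₁₀(0.785)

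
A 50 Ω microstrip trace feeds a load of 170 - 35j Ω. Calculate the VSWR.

Γ = (Z_L − Z_0)/(Z_L + Z_0) = (120 − j35)/(220 − j35)
|Γ| = 125/223 = 0.561
VSWR = (1 + |Γ|)/(1 − |Γ|) = 1.56/0.439

VSWR ≈ 3.56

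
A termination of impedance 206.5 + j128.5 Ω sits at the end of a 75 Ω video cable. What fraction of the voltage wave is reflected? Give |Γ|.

Γ = (Z_L − Z_0)/(Z_L + Z_0) = (131.5 + j128.5)/(281.5 + j128.5)
|Γ| = 184/309

|Γ| ≈ 0.594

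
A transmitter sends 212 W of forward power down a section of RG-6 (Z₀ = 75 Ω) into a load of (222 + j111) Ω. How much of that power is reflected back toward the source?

|Γ| = |(147 + j111)/(297 + j111)| = 0.581
|Γ|² = 0.338
P_refl = |Γ|²·P_inc = 71.6 W, P_del = (1 − |Γ|²)·P_inc = 140 W

P_reflected ≈ 71.6 W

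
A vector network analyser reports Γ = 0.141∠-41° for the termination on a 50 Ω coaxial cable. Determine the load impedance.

Z_L = Z_0·(1 + Γ)/(1 − Γ) = 50·(1.11 − j0.0925)/(0.894 + j0.0925)

Z_L ≈ 60.7 − j11.5 Ω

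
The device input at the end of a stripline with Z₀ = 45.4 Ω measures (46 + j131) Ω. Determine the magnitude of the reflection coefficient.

Γ = (Z_L − Z_0)/(Z_L + Z_0) = (0.6 + j131)/(91.4 + j131)
|Γ| = 131/160

|Γ| ≈ 0.82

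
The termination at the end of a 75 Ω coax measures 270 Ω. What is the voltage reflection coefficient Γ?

Γ = (Z_L − Z_0)/(Z_L + Z_0) = (270 − 75)/(270 + 75) = 195/345

Γ = 0.565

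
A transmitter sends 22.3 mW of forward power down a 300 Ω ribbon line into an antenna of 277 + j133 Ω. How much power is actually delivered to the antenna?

|Γ| = |(-23 + j133)/(577 + j133)| = 0.228
|Γ|² = 0.052
P_refl = |Γ|²·P_inc = 1.16 mW, P_del = (1 − |Γ|²)·P_inc = 21.1 mW

P_delivered ≈ 21.1 mW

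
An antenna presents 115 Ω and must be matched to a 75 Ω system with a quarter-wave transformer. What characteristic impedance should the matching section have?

Z_qwt ≈ 92.9 Ω

Z_qwt = √(Z_0·R_L) = √(75 × 115) = √8625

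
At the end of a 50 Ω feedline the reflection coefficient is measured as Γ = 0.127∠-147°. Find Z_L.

Z_L ≈ 40 − j5.63 Ω

Z_L = Z_0·(1 + Γ)/(1 − Γ) = 50·(0.893 − j0.0692)/(1.11 + j0.0692)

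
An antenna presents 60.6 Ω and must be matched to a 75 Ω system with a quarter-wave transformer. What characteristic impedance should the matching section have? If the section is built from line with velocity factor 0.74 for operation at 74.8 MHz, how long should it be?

Z_qwt = √(Z_0·R_L) = √(75 × 60.6) = √4545
λ = 0.74·c/f = 2.97 m, so l = λ/4 = 0.742 m

Z_qwt ≈ 67.4 Ω; length ≈ 74.2 cm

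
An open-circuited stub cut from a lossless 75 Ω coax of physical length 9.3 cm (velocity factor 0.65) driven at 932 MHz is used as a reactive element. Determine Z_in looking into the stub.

λ = v/f = 0.65·c / 932 MHz = 0.209 m
βl = 2π·l/λ = 2π × 0.444 = 160°
tan(βl) = -0.364
For an open-circuited stub, Z_in = −jZ_0·cot(βl) = −jZ_0/tan(βl)

Z_in ≈ +j206 Ω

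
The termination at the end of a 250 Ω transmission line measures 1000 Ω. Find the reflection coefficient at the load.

Γ = (Z_L − Z_0)/(Z_L + Z_0) = (1000 − 250)/(1000 + 250) = 750/1250

Γ = 0.6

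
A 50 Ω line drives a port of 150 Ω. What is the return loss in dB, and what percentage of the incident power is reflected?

RL ≈ 6.02 dB; 25% of incident power reflected

Γ = (150 − 50)/(150 + 50) = 0.5
RL = −20·log₁₀(0.5) = 6.02 dB
P_refl/P_inc = |Γ|² = 0.25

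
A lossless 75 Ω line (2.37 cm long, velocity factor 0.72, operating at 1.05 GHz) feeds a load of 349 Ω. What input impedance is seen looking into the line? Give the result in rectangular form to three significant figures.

λ = v/f = 0.72·c / 1.05 GHz = 0.206 m
βl = 2π·l/λ = 2π × 0.115 = 41.5°
tan(βl) = tan(41.5°) = 0.884
Z_in = Z_0·(Z_L + jZ_0·tanβl)/(Z_0 + jZ_L·tanβl)
     = 75·(349 + j66.3)/(75 + j308)

Z_in ≈ 34.7 − j76.4 Ω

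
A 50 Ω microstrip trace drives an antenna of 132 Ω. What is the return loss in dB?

Γ = (132 − 50)/(132 + 50) = 0.451
RL = −20·log₁₀|Γ| = −20·log₁₀(0.451)

RL ≈ 6.93 dB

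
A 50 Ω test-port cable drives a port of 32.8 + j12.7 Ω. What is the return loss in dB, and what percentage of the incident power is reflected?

Γ = (-17.2 + j12.7)/(82.8 + j12.7), |Γ| = 0.255
RL = −20·log₁₀(0.255) = 11.9 dB
P_refl/P_inc = |Γ|² = 0.0651

RL ≈ 11.9 dB; 6.51% of incident power reflected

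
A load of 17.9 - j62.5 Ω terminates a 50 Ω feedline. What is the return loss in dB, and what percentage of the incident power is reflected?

Γ = (-32.1 − j62.5)/(67.9 − j62.5), |Γ| = 0.761
RL = −20·log₁₀(0.761) = 2.37 dB
P_refl/P_inc = |Γ|² = 0.58

RL ≈ 2.37 dB; 58% of incident power reflected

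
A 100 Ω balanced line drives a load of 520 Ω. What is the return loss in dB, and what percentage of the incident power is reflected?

RL ≈ 3.38 dB; 45.9% of incident power reflected

Γ = (520 − 100)/(520 + 100) = 0.677
RL = −20·log₁₀(0.677) = 3.38 dB
P_refl/P_inc = |Γ|² = 0.459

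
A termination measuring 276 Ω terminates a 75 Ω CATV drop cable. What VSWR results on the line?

Γ = (276 − 75)/(276 + 75) = 0.573
VSWR = (1 + 0.573)/(1 − 0.573)

VSWR ≈ 3.68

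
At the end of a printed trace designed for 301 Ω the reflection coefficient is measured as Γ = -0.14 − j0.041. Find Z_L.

Z_L = Z_0·(1 + Γ)/(1 − Γ) = 301·(0.86 − j0.041)/(1.14 + j0.041)

Z_L ≈ 226 − j19 Ω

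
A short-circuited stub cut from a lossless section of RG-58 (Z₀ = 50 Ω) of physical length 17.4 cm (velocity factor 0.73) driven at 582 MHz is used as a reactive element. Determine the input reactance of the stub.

λ = v/f = 0.73·c / 582 MHz = 0.376 m
βl = 2π·l/λ = 2π × 0.462 = 166°
tan(βl) = -0.241
For a short-circuited stub, Z_in = jZ_0·tan(βl)

X_in ≈ -12 Ω (capacitive)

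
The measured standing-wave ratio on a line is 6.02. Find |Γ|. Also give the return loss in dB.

|Γ| ≈ 0.715; return loss ≈ 2.91 dB

|Γ| = (S − 1)/(S + 1) = (6.02 − 1)/(6.02 + 1) = 5.02/7.02
RL = −20·log₁₀|Γ| = −20·log₁₀(0.715)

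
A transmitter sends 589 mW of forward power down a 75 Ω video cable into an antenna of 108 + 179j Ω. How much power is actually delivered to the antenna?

|Γ| = |(33 + j179)/(183 + j179)| = 0.711
|Γ|² = 0.506
P_refl = |Γ|²·P_inc = 298 mW, P_del = (1 − |Γ|²)·P_inc = 291 mW

P_delivered ≈ 291 mW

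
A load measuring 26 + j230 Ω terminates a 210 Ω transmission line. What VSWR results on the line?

Γ = (Z_L − Z_0)/(Z_L + Z_0) = (-184 + j230)/(236 + j230)
|Γ| = 295/330 = 0.894
VSWR = (1 + |Γ|)/(1 − |Γ|) = 1.89/0.106

VSWR ≈ 17.8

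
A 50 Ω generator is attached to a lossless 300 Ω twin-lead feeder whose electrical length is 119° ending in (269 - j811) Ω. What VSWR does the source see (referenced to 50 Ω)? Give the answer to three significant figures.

tan(βl) = -1.8
Z_in = Z_0·(Z_L + jZ_0·tanβl)/(Z_0 + jZ_L·tanβl) = 64.9 + j322 Ω
Γ_s = (Z_in − Z_s)/(Z_in + Z_s) = (14.9 + j322)/(115 + j322), |Γ_s| = 0.943
VSWR = (1 + |Γ_s|)/(1 − |Γ_s|)

VSWR ≈ 34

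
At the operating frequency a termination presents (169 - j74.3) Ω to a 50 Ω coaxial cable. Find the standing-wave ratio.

VSWR ≈ 4.08

Γ = (Z_L − Z_0)/(Z_L + Z_0) = (119 − j74.3)/(219 − j74.3)
|Γ| = 140/231 = 0.607
VSWR = (1 + |Γ|)/(1 − |Γ|) = 1.61/0.393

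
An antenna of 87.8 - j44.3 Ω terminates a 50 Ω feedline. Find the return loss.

RL ≈ 7.91 dB

Γ = (37.8 − j44.3)/(137.8 − j44.3), |Γ| = 0.402
RL = −20·log₁₀|Γ| = −20·log₁₀(0.402)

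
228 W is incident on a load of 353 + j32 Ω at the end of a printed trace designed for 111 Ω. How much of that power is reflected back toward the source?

P_reflected ≈ 62.8 W

|Γ| = |(242 + j32)/(464 + j32)| = 0.525
|Γ|² = 0.275
P_refl = |Γ|²·P_inc = 62.8 W, P_del = (1 − |Γ|²)·P_inc = 165 W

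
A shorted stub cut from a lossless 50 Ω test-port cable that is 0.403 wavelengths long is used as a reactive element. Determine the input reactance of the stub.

βl = 2π × 0.403 = 145°
tan(βl) = -0.698
For a shorted stub, Z_in = jZ_0·tan(βl)

X_in ≈ -34.9 Ω (capacitive)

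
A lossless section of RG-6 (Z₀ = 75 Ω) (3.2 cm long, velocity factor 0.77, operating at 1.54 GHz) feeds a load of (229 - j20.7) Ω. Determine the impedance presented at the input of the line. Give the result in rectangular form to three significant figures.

λ = v/f = 0.77·c / 1.54 GHz = 0.15 m
βl = 2π·l/λ = 2π × 0.213 = 76.8°
tan(βl) = tan(76.8°) = 4.26
Z_in = Z_0·(Z_L + jZ_0·tanβl)/(Z_0 + jZ_L·tanβl)
     = 75·(229 + j299)/(163 + j976)

Z_in ≈ 25.2 − j13.4 Ω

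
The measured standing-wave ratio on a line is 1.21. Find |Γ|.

|Γ| ≈ 0.095

|Γ| = (S − 1)/(S + 1) = (1.21 − 1)/(1.21 + 1) = 0.21/2.21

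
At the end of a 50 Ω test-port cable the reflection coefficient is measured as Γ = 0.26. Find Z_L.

Z_L = Z_0·(1 + Γ)/(1 − Γ) = 50·(1.26)/(0.74)

Z_L ≈ 85.1 Ω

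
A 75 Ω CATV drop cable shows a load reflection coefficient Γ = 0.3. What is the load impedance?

Z_L = Z_0·(1 + Γ)/(1 − Γ) = 75·(1.3)/(0.7)

Z_L ≈ 139 Ω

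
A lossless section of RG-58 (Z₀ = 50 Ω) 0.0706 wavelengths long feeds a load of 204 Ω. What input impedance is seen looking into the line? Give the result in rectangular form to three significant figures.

Z_in ≈ 52.5 − j78.1 Ω

βl = 2π × 0.0706 = 25.4°
tan(βl) = tan(25.4°) = 0.475
Z_in = Z_0·(Z_L + jZ_0·tanβl)/(Z_0 + jZ_L·tanβl)
     = 50·(204 + j23.8)/(50 + j96.9)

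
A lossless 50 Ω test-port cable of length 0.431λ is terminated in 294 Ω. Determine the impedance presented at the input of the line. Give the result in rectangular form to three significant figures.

Z_in ≈ 42.5 + j92.4 Ω

βl = 2π × 0.431 = 155°
tan(βl) = tan(155°) = -0.463
Z_in = Z_0·(Z_L + jZ_0·tanβl)/(Z_0 + jZ_L·tanβl)
     = 50·(294 − j23.1)/(50 − j136)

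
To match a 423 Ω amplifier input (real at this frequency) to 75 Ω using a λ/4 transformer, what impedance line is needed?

Z_qwt ≈ 178 Ω

Z_qwt = √(Z_0·R_L) = √(75 × 423) = √31720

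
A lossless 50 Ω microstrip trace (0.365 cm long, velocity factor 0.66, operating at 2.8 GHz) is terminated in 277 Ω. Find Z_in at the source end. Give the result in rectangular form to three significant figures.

λ = v/f = 0.66·c / 2.8 GHz = 0.0707 m
βl = 2π·l/λ = 2π × 0.0516 = 18.6°
tan(βl) = tan(18.6°) = 0.336
Z_in = Z_0·(Z_L + jZ_0·tanβl)/(Z_0 + jZ_L·tanβl)
     = 50·(277 + j16.8)/(50 + j93.1)

Z_in ≈ 69 − j112 Ω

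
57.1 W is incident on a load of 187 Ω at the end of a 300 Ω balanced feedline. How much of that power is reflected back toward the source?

P_reflected ≈ 3.07 W

Γ = (187 − 300)/(187 + 300) = -0.232
|Γ|² = 0.0538
P_refl = |Γ|²·P_inc = 3.07 W, P_del = (1 − |Γ|²)·P_inc = 54 W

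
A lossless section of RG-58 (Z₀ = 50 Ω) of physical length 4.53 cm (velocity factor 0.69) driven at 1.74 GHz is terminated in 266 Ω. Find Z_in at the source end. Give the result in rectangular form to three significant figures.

λ = v/f = 0.69·c / 1.74 GHz = 0.119 m
βl = 2π·l/λ = 2π × 0.381 = 137°
tan(βl) = tan(137°) = -0.93
Z_in = Z_0·(Z_L + jZ_0·tanβl)/(Z_0 + jZ_L·tanβl)
     = 50·(266 − j46.5)/(50 − j247)

Z_in ≈ 19.5 + j49.8 Ω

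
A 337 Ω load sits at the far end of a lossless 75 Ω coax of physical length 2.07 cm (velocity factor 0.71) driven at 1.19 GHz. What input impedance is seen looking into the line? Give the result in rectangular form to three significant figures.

Z_in ≈ 35.6 − j75.5 Ω

λ = v/f = 0.71·c / 1.19 GHz = 0.179 m
βl = 2π·l/λ = 2π × 0.116 = 41.6°
tan(βl) = tan(41.6°) = 0.889
Z_in = Z_0·(Z_L + jZ_0·tanβl)/(Z_0 + jZ_L·tanβl)
     = 75·(337 + j66.7)/(75 + j300)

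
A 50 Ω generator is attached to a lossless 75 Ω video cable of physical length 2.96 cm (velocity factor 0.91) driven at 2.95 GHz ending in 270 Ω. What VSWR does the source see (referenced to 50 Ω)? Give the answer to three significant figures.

λ = v/f = 0.91·c / 2.95 GHz = 0.0925 m
βl = 2π·l/λ = 2π × 0.32 = 115°
tan(βl) = -2.13
Z_in = Z_0·(Z_L + jZ_0·tanβl)/(Z_0 + jZ_L·tanβl) = 25 + j31.9 Ω
Γ_s = (Z_in − Z_s)/(Z_in + Z_s) = (-25 + j31.9)/(75 + j31.9), |Γ_s| = 0.498
VSWR = (1 + |Γ_s|)/(1 − |Γ_s|)

VSWR ≈ 2.98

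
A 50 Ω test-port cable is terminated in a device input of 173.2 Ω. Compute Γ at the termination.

Γ = (Z_L − Z_0)/(Z_L + Z_0) = (173.2 − 50)/(173.2 + 50) = 123.2/223.2

Γ = 0.552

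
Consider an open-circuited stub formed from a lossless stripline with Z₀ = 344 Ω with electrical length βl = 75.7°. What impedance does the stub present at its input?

tan(βl) = 3.92
For an open-circuited stub, Z_in = −jZ_0·cot(βl) = −jZ_0/tan(βl)

Z_in ≈ −j87.7 Ω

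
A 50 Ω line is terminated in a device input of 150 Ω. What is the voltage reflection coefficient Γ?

Γ = 0.5

Γ = (Z_L − Z_0)/(Z_L + Z_0) = (150 − 50)/(150 + 50) = 100/200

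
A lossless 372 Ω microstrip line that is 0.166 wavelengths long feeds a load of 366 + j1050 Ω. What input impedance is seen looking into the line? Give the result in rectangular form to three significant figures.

βl = 2π × 0.166 = 59.8°
tan(βl) = tan(59.8°) = 1.72
Z_in = Z_0·(Z_L + jZ_0·tanβl)/(Z_0 + jZ_L·tanβl)
     = 372·(366 + j1690)/(-1430 + j628)

Z_in ≈ 81.9 − j403 Ω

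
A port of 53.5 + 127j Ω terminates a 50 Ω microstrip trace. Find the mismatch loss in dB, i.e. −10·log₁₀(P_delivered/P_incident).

mismatch loss ≈ 3.99 dB

Γ = (3.5 + j127)/(103.5 + j127), |Γ| = 0.775
|Γ|² = 0.601, so P_del/P_inc = 1 − |Γ|² = 0.399
ML = −10·log₁₀(1 − |Γ|²)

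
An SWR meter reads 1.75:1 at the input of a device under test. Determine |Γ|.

|Γ| = (S − 1)/(S + 1) = (1.75 − 1)/(1.75 + 1) = 0.75/2.75

|Γ| ≈ 0.273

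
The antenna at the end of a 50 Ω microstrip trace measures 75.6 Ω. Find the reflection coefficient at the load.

Γ = (Z_L − Z_0)/(Z_L + Z_0) = (75.6 − 50)/(75.6 + 50) = 25.6/125.6

Γ = 0.204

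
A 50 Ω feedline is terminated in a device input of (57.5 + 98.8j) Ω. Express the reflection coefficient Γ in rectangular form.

Γ = (Z_L − Z_0)/(Z_L + Z_0) = (7.5 + j98.8)/(107.5 + j98.8)

Γ ≈ 0.496 + j0.463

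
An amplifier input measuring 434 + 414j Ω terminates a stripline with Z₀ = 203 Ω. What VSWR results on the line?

Γ = (Z_L − Z_0)/(Z_L + Z_0) = (231 + j414)/(637 + j414)
|Γ| = 474/760 = 0.624
VSWR = (1 + |Γ|)/(1 − |Γ|) = 1.62/0.376

VSWR ≈ 4.32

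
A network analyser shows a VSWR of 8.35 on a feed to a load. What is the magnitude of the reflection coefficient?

|Γ| ≈ 0.786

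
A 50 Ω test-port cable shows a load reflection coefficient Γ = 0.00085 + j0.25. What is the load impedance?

Z_L ≈ 44.2 + j23.6 Ω

Z_L = Z_0·(1 + Γ)/(1 − Γ) = 50·(1 + j0.25)/(0.999 − j0.25)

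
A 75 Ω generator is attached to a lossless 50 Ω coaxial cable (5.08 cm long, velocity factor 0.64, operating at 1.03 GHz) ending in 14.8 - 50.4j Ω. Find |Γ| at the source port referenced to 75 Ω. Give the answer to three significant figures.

|Γ| ≈ 0.747

λ = v/f = 0.64·c / 1.03 GHz = 0.186 m
βl = 2π·l/λ = 2π × 0.273 = 98.1°
tan(βl) = -7.02
Z_in = Z_0·(Z_L + jZ_0·tanβl)/(Z_0 + jZ_L·tanβl) = 18 + j59.9 Ω
Γ_s = (Z_in − Z_s)/(Z_in + Z_s) = (-57 + j59.9)/(93 + j59.9), |Γ_s| = 0.747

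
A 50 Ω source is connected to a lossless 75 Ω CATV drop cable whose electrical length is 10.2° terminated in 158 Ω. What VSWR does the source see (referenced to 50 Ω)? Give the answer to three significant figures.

tan(βl) = 0.18
Z_in = Z_0·(Z_L + jZ_0·tanβl)/(Z_0 + jZ_L·tanβl) = 143 − j40.6 Ω
Γ_s = (Z_in − Z_s)/(Z_in + Z_s) = (92.6 − j40.6)/(193 − j40.6), |Γ_s| = 0.514
VSWR = (1 + |Γ_s|)/(1 − |Γ_s|)

VSWR ≈ 3.11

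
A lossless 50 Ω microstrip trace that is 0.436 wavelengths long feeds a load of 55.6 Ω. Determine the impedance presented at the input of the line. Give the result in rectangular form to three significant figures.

βl = 2π × 0.436 = 157°
tan(βl) = tan(157°) = -0.425
Z_in = Z_0·(Z_L + jZ_0·tanβl)/(Z_0 + jZ_L·tanβl)
     = 50·(55.6 − j21.3)/(50 − j23.6)

Z_in ≈ 53.7 + j4.11 Ω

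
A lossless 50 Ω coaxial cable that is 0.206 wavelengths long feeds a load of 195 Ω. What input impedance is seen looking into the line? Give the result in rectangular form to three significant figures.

βl = 2π × 0.206 = 74.2°
tan(βl) = tan(74.2°) = 3.52
Z_in = Z_0·(Z_L + jZ_0·tanβl)/(Z_0 + jZ_L·tanβl)
     = 50·(195 + j176)/(50 + j687)

Z_in ≈ 13.8 − j13.2 Ω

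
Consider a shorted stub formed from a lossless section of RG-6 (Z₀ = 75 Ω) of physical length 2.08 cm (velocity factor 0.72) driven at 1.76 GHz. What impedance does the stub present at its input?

λ = v/f = 0.72·c / 1.76 GHz = 0.123 m
βl = 2π·l/λ = 2π × 0.169 = 61°
tan(βl) = 1.81
For a shorted stub, Z_in = jZ_0·tan(βl)

Z_in ≈ +j135 Ω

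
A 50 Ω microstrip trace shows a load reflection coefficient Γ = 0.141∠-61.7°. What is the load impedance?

Z_L = Z_0·(1 + Γ)/(1 − Γ) = 50·(1.07 − j0.124)/(0.933 + j0.124)

Z_L ≈ 55.3 − j14 Ω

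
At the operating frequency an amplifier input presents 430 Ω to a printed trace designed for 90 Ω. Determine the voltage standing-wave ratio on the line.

VSWR ≈ 4.78

Γ = (430 − 90)/(430 + 90) = 0.654
VSWR = (1 + 0.654)/(1 − 0.654)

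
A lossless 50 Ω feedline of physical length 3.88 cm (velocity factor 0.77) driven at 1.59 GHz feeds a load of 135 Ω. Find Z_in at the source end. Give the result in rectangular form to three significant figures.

λ = v/f = 0.77·c / 1.59 GHz = 0.145 m
βl = 2π·l/λ = 2π × 0.267 = 96.1°
tan(βl) = tan(96.1°) = -9.29
Z_in = Z_0·(Z_L + jZ_0·tanβl)/(Z_0 + jZ_L·tanβl)
     = 50·(135 − j465)/(50 − j1250)

Z_in ≈ 18.7 + j4.64 Ω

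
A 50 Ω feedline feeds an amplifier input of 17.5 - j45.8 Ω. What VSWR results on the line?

Γ = (Z_L − Z_0)/(Z_L + Z_0) = (-32.5 − j45.8)/(67.5 − j45.8)
|Γ| = 56.2/81.6 = 0.688
VSWR = (1 + |Γ|)/(1 − |Γ|) = 1.69/0.312

VSWR ≈ 5.42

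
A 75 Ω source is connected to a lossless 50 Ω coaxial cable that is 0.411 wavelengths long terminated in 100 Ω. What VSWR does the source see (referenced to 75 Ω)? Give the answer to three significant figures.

βl = 2π × 0.411 = 148°
tan(βl) = -0.626
Z_in = Z_0·(Z_L + jZ_0·tanβl)/(Z_0 + jZ_L·tanβl) = 54.2 + j36.6 Ω
Γ_s = (Z_in − Z_s)/(Z_in + Z_s) = (-20.8 + j36.6)/(129 + j36.6), |Γ_s| = 0.313
VSWR = (1 + |Γ_s|)/(1 − |Γ_s|)

VSWR ≈ 1.91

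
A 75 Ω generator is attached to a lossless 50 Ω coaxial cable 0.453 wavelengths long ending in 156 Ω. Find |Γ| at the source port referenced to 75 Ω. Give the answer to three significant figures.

βl = 2π × 0.453 = 163°
tan(βl) = -0.304
Z_in = Z_0·(Z_L + jZ_0·tanβl)/(Z_0 + jZ_L·tanβl) = 89.7 + j69.9 Ω
Γ_s = (Z_in − Z_s)/(Z_in + Z_s) = (14.7 + j69.9)/(165 + j69.9), |Γ_s| = 0.399

|Γ| ≈ 0.399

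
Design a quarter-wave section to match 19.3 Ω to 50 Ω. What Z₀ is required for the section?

Z_qwt ≈ 31.1 Ω

Z_qwt = √(Z_0·R_L) = √(50 × 19.3) = √965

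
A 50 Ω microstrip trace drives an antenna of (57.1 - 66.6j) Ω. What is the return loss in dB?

Γ = (7.1 − j66.6)/(107.1 − j66.6), |Γ| = 0.531
RL = −20·log₁₀|Γ| = −20·log₁₀(0.531)

RL ≈ 5.5 dB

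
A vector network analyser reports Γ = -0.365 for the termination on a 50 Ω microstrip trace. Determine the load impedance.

Z_L ≈ 23.3 Ω

Z_L = Z_0·(1 + Γ)/(1 − Γ) = 50·(0.635)/(1.36)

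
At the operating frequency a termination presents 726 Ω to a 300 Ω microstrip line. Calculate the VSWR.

For a purely resistive load, VSWR = R_L/Z_0 or Z_0/R_L (whichever > 1) = 726/300

VSWR ≈ 2.42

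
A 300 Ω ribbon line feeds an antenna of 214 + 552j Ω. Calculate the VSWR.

VSWR ≈ 6.71

Γ = (Z_L − Z_0)/(Z_L + Z_0) = (-86 + j552)/(514 + j552)
|Γ| = 559/754 = 0.741
VSWR = (1 + |Γ|)/(1 − |Γ|) = 1.74/0.259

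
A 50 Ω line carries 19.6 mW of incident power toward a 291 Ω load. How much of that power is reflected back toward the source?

P_reflected ≈ 9.79 mW

Γ = (291 − 50)/(291 + 50) = 0.707
|Γ|² = 0.499
P_refl = |Γ|²·P_inc = 9.79 mW, P_del = (1 − |Γ|²)·P_inc = 9.81 mW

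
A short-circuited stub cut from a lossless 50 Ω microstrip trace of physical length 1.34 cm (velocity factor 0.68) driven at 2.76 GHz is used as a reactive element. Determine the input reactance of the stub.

λ = v/f = 0.68·c / 2.76 GHz = 0.0739 m
βl = 2π·l/λ = 2π × 0.181 = 65.3°
tan(βl) = 2.17
For a short-circuited stub, Z_in = jZ_0·tan(βl)

X_in ≈ 109 Ω (inductive)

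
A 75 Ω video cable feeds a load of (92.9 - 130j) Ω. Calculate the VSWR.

VSWR ≈ 4.24

Γ = (Z_L − Z_0)/(Z_L + Z_0) = (17.9 − j130)/(167.9 − j130)
|Γ| = 131/212 = 0.618
VSWR = (1 + |Γ|)/(1 − |Γ|) = 1.62/0.382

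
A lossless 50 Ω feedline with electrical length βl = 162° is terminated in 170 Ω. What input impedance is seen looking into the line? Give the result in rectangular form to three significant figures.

Z_in ≈ 84.6 + j77.3 Ω

tan(βl) = tan(162°) = -0.325
Z_in = Z_0·(Z_L + jZ_0·tanβl)/(Z_0 + jZ_L·tanβl)
     = 50·(170 − j16.2)/(50 − j55.2)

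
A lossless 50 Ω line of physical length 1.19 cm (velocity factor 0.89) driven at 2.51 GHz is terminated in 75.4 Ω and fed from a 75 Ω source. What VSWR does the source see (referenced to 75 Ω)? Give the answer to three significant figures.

VSWR ≈ 1.71

λ = v/f = 0.89·c / 2.51 GHz = 0.106 m
βl = 2π·l/λ = 2π × 0.112 = 40.3°
tan(βl) = 0.847
Z_in = Z_0·(Z_L + jZ_0·tanβl)/(Z_0 + jZ_L·tanβl) = 49.2 − j20.5 Ω
Γ_s = (Z_in − Z_s)/(Z_in + Z_s) = (-25.8 − j20.5)/(124 − j20.5), |Γ_s| = 0.262
VSWR = (1 + |Γ_s|)/(1 − |Γ_s|)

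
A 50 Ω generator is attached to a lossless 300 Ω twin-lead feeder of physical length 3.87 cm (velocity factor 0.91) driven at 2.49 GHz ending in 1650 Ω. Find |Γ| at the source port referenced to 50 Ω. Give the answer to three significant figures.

|Γ| ≈ 0.859

λ = v/f = 0.91·c / 2.49 GHz = 0.11 m
βl = 2π·l/λ = 2π × 0.353 = 127°
tan(βl) = -1.32
Z_in = Z_0·(Z_L + jZ_0·tanβl)/(Z_0 + jZ_L·tanβl) = 84.1 + j215 Ω
Γ_s = (Z_in − Z_s)/(Z_in + Z_s) = (34.1 + j215)/(134 + j215), |Γ_s| = 0.859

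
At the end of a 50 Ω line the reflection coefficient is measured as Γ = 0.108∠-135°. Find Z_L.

Z_L = Z_0·(1 + Γ)/(1 − Γ) = 50·(0.924 − j0.0764)/(1.08 + j0.0764)

Z_L ≈ 42.4 − j6.56 Ω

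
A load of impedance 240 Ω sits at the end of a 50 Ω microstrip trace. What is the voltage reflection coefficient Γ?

Γ = (Z_L − Z_0)/(Z_L + Z_0) = (240 − 50)/(240 + 50) = 190/290

Γ = 0.655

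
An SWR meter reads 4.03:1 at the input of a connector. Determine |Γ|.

|Γ| ≈ 0.602

|Γ| = (S − 1)/(S + 1) = (4.03 − 1)/(4.03 + 1) = 3.03/5.03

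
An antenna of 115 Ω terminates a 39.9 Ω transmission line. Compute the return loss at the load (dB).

Γ = (115 − 39.9)/(115 + 39.9) = 0.485
RL = −20·log₁₀|Γ| = −20·log₁₀(0.485)

RL ≈ 6.29 dB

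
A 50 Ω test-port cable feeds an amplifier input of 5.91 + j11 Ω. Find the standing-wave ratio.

Γ = (Z_L − Z_0)/(Z_L + Z_0) = (-44.09 + j11)/(55.91 + j11)
|Γ| = 45.4/57 = 0.797
VSWR = (1 + |Γ|)/(1 − |Γ|) = 1.8/0.203

VSWR ≈ 8.88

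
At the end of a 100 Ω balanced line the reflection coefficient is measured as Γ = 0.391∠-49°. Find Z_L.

Z_L = Z_0·(1 + Γ)/(1 − Γ) = 100·(1.26 − j0.295)/(0.743 + j0.295)

Z_L ≈ 132 − j92.2 Ω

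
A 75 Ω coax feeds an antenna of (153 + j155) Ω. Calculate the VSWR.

VSWR ≈ 4.4

Γ = (Z_L − Z_0)/(Z_L + Z_0) = (78 + j155)/(228 + j155)
|Γ| = 174/276 = 0.629
VSWR = (1 + |Γ|)/(1 − |Γ|) = 1.63/0.371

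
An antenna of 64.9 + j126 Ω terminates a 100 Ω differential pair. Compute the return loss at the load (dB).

RL ≈ 4.01 dB

Γ = (-35.1 + j126)/(164.9 + j126), |Γ| = 0.63
RL = −20·log₁₀|Γ| = −20·log₁₀(0.63)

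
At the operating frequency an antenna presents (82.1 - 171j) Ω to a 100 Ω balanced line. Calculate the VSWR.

VSWR ≈ 5.42

Γ = (Z_L − Z_0)/(Z_L + Z_0) = (-17.9 − j171)/(182.1 − j171)
|Γ| = 172/250 = 0.688
VSWR = (1 + |Γ|)/(1 − |Γ|) = 1.69/0.312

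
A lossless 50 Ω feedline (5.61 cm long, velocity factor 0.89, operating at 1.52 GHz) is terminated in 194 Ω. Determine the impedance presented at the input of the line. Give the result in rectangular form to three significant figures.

λ = v/f = 0.89·c / 1.52 GHz = 0.176 m
βl = 2π·l/λ = 2π × 0.319 = 115°
tan(βl) = tan(115°) = -2.15
Z_in = Z_0·(Z_L + jZ_0·tanβl)/(Z_0 + jZ_L·tanβl)
     = 50·(194 − j107)/(50 − j417)

Z_in ≈ 15.5 + j21.4 Ω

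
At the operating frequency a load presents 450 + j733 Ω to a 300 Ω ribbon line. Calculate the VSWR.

VSWR ≈ 5.98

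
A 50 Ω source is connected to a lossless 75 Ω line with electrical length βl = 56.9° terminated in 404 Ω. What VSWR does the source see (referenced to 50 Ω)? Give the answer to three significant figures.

tan(βl) = 1.53
Z_in = Z_0·(Z_L + jZ_0·tanβl)/(Z_0 + jZ_L·tanβl) = 19.6 − j46.5 Ω
Γ_s = (Z_in − Z_s)/(Z_in + Z_s) = (-30.4 − j46.5)/(69.6 − j46.5), |Γ_s| = 0.664
VSWR = (1 + |Γ_s|)/(1 − |Γ_s|)

VSWR ≈ 4.96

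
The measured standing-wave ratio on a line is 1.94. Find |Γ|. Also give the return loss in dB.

|Γ| = (S − 1)/(S + 1) = (1.94 − 1)/(1.94 + 1) = 0.94/2.94
RL = −20·log₁₀|Γ| = −20·log₁₀(0.32)

|Γ| ≈ 0.32; return loss ≈ 9.9 dB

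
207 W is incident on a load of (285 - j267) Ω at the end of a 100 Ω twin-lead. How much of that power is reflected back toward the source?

P_reflected ≈ 99.5 W

|Γ| = |(185 − j267)/(385 − j267)| = 0.693
|Γ|² = 0.481
P_refl = |Γ|²·P_inc = 99.5 W, P_del = (1 − |Γ|²)·P_inc = 108 W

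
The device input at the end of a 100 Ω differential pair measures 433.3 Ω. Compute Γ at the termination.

Γ = 0.625

Γ = (Z_L − Z_0)/(Z_L + Z_0) = (433.3 − 100)/(433.3 + 100) = 333.3/533.3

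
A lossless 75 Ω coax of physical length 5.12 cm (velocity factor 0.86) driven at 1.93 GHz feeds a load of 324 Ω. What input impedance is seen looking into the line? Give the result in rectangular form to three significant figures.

Z_in ≈ 36.2 + j73.7 Ω

λ = v/f = 0.86·c / 1.93 GHz = 0.134 m
βl = 2π·l/λ = 2π × 0.383 = 138°
tan(βl) = tan(138°) = -0.904
Z_in = Z_0·(Z_L + jZ_0·tanβl)/(Z_0 + jZ_L·tanβl)
     = 75·(324 − j67.8)/(75 − j293)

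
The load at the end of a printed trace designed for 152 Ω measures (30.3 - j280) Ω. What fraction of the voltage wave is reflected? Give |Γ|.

Γ = (Z_L − Z_0)/(Z_L + Z_0) = (-121.7 − j280)/(182.3 − j280)
|Γ| = 305/334

|Γ| ≈ 0.914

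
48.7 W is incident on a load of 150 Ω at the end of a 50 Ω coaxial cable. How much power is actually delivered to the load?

Γ = (150 − 50)/(150 + 50) = 0.5
|Γ|² = 0.25
P_refl = |Γ|²·P_inc = 12.2 W, P_del = (1 − |Γ|²)·P_inc = 36.5 W

P_delivered ≈ 36.5 W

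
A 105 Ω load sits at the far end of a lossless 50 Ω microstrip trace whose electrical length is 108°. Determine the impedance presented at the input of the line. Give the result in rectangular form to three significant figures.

Z_in ≈ 25.7 + j12.3 Ω

tan(βl) = tan(108°) = -3.08
Z_in = Z_0·(Z_L + jZ_0·tanβl)/(Z_0 + jZ_L·tanβl)
     = 50·(105 − j154)/(50 − j323)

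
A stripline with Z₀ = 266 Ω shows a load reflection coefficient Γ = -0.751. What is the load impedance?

Z_L ≈ 37.8 Ω

Z_L = Z_0·(1 + Γ)/(1 − Γ) = 266·(0.249)/(1.75)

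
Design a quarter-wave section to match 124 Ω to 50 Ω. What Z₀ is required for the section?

Z_qwt = √(Z_0·R_L) = √(50 × 124) = √6200

Z_qwt ≈ 78.7 Ω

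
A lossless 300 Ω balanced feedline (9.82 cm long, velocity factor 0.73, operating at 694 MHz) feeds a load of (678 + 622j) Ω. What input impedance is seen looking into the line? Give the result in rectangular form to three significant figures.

Z_in ≈ 70.1 + j44.5 Ω

λ = v/f = 0.73·c / 694 MHz = 0.316 m
βl = 2π·l/λ = 2π × 0.311 = 112°
tan(βl) = tan(112°) = -2.47
Z_in = Z_0·(Z_L + jZ_0·tanβl)/(Z_0 + jZ_L·tanβl)
     = 300·(678 − j119)/(1840 − j1680)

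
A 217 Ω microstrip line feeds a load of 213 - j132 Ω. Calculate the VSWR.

Γ = (Z_L − Z_0)/(Z_L + Z_0) = (-4 − j132)/(430 − j132)
|Γ| = 132/450 = 0.294
VSWR = (1 + |Γ|)/(1 − |Γ|) = 1.29/0.706

VSWR ≈ 1.83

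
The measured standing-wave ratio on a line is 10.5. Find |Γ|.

|Γ| ≈ 0.826

|Γ| = (S − 1)/(S + 1) = (10.5 − 1)/(10.5 + 1) = 9.5/11.5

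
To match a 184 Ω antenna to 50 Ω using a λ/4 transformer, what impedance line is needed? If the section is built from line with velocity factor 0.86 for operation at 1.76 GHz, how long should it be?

Z_qwt = √(Z_0·R_L) = √(50 × 184) = √9200
λ = 0.86·c/f = 0.147 m, so l = λ/4 = 0.0366 m

Z_qwt ≈ 95.9 Ω; length ≈ 3.66 cm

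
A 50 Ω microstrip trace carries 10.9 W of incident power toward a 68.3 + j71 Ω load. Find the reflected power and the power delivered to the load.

P_reflected ≈ 3.08 W; P_delivered ≈ 7.82 W

|Γ| = |(18.3 + j71)/(118.3 + j71)| = 0.531
|Γ|² = 0.282
P_refl = |Γ|²·P_inc = 3.08 W, P_del = (1 − |Γ|²)·P_inc = 7.82 W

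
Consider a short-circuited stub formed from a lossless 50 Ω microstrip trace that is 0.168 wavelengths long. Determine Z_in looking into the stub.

Z_in ≈ +j88.3 Ω

βl = 2π × 0.168 = 60.5°
tan(βl) = 1.77
For a short-circuited stub, Z_in = jZ_0·tan(βl)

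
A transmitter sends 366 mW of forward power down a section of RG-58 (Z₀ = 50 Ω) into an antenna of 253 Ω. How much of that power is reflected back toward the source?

Γ = (253 − 50)/(253 + 50) = 0.67
|Γ|² = 0.449
P_refl = |Γ|²·P_inc = 164 mW, P_del = (1 − |Γ|²)·P_inc = 202 mW

P_reflected ≈ 164 mW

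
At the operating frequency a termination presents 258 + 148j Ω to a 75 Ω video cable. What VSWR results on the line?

VSWR ≈ 4.65

Γ = (Z_L − Z_0)/(Z_L + Z_0) = (183 + j148)/(333 + j148)
|Γ| = 235/364 = 0.646
VSWR = (1 + |Γ|)/(1 − |Γ|) = 1.65/0.354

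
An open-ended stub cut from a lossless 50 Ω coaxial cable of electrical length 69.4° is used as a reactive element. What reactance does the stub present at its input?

tan(βl) = 2.66
For an open-ended stub, Z_in = −jZ_0·cot(βl) = −jZ_0/tan(βl)

X_in ≈ -18.8 Ω (capacitive)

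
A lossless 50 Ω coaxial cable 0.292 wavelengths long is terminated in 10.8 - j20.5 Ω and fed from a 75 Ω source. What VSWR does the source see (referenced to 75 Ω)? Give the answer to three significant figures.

VSWR ≈ 3.72

βl = 2π × 0.292 = 105°
tan(βl) = -3.7
Z_in = Z_0·(Z_L + jZ_0·tanβl)/(Z_0 + jZ_L·tanβl) = 175 + j127 Ω
Γ_s = (Z_in − Z_s)/(Z_in + Z_s) = (100 + j127)/(250 + j127), |Γ_s| = 0.576
VSWR = (1 + |Γ_s|)/(1 − |Γ_s|)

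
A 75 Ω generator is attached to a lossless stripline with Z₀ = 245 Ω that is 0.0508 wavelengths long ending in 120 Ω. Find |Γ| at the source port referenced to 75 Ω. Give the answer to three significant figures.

|Γ| ≈ 0.381

βl = 2π × 0.0508 = 18.3°
tan(βl) = 0.33
Z_in = Z_0·(Z_L + jZ_0·tanβl)/(Z_0 + jZ_L·tanβl) = 130 + j60 Ω
Γ_s = (Z_in − Z_s)/(Z_in + Z_s) = (54.7 + j60)/(205 + j60), |Γ_s| = 0.381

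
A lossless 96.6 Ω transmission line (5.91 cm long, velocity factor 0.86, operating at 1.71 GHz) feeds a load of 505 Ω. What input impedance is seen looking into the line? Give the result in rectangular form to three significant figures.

λ = v/f = 0.86·c / 1.71 GHz = 0.151 m
βl = 2π·l/λ = 2π × 0.392 = 141°
tan(βl) = tan(141°) = -0.809
Z_in = Z_0·(Z_L + jZ_0·tanβl)/(Z_0 + jZ_L·tanβl)
     = 96.6·(505 − j78.2)/(96.6 − j409)

Z_in ≈ 44.2 + j109 Ω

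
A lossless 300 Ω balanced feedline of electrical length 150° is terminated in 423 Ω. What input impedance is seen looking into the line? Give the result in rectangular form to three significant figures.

Z_in ≈ 339 + j103 Ω

tan(βl) = tan(150°) = -0.577
Z_in = Z_0·(Z_L + jZ_0·tanβl)/(Z_0 + jZ_L·tanβl)
     = 300·(423 − j173)/(300 − j244)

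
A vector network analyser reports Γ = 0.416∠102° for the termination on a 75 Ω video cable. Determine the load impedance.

Z_L = Z_0·(1 + Γ)/(1 − Γ) = 75·(0.914 + j0.407)/(1.09 − j0.407)

Z_L ≈ 46.1 + j45.3 Ω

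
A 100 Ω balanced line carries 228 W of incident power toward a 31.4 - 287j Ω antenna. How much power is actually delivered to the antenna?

|Γ| = |(-68.6 − j287)/(131.4 − j287)| = 0.935
|Γ|² = 0.874
P_refl = |Γ|²·P_inc = 199 W, P_del = (1 − |Γ|²)·P_inc = 28.7 W

P_delivered ≈ 28.7 W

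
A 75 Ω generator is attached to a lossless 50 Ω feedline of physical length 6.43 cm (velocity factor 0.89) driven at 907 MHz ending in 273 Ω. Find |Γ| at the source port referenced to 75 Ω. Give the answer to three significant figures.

|Γ| ≈ 0.778

λ = v/f = 0.89·c / 907 MHz = 0.294 m
βl = 2π·l/λ = 2π × 0.218 = 78.6°
tan(βl) = 4.97
Z_in = Z_0·(Z_L + jZ_0·tanβl)/(Z_0 + jZ_L·tanβl) = 9.51 − j9.7 Ω
Γ_s = (Z_in − Z_s)/(Z_in + Z_s) = (-65.5 − j9.7)/(84.5 − j9.7), |Γ_s| = 0.778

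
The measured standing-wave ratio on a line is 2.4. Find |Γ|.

|Γ| ≈ 0.412

|Γ| = (S − 1)/(S + 1) = (2.4 − 1)/(2.4 + 1) = 1.4/3.4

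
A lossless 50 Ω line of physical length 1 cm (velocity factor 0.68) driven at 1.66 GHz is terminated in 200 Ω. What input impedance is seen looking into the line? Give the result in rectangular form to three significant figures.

Z_in ≈ 43.6 − j69.7 Ω

λ = v/f = 0.68·c / 1.66 GHz = 0.123 m
βl = 2π·l/λ = 2π × 0.0814 = 29.3°
tan(βl) = tan(29.3°) = 0.561
Z_in = Z_0·(Z_L + jZ_0·tanβl)/(Z_0 + jZ_L·tanβl)
     = 50·(200 + j28.1)/(50 + j112)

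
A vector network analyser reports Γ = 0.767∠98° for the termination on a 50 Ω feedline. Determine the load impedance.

Z_L ≈ 11.4 + j42.2 Ω

Z_L = Z_0·(1 + Γ)/(1 − Γ) = 50·(0.893 + j0.76)/(1.11 − j0.76)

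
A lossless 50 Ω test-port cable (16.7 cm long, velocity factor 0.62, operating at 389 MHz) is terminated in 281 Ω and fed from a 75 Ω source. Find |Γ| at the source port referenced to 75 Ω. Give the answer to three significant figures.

λ = v/f = 0.62·c / 389 MHz = 0.478 m
βl = 2π·l/λ = 2π × 0.349 = 126°
tan(βl) = -1.39
Z_in = Z_0·(Z_L + jZ_0·tanβl)/(Z_0 + jZ_L·tanβl) = 13.3 + j34.3 Ω
Γ_s = (Z_in − Z_s)/(Z_in + Z_s) = (-61.7 + j34.3)/(88.3 + j34.3), |Γ_s| = 0.745

|Γ| ≈ 0.745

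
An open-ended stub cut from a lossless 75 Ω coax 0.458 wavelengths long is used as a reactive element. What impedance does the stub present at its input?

βl = 2π × 0.458 = 165°
tan(βl) = -0.27
For an open-ended stub, Z_in = −jZ_0·cot(βl) = −jZ_0/tan(βl)

Z_in ≈ +j278 Ω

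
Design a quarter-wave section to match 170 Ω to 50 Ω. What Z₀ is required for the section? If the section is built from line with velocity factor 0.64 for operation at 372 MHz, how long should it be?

Z_qwt = √(Z_0·R_L) = √(50 × 170) = √8500
λ = 0.64·c/f = 0.516 m, so l = λ/4 = 0.129 m

Z_qwt ≈ 92.2 Ω; length ≈ 12.9 cm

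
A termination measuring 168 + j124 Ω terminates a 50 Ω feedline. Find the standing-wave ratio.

VSWR ≈ 5.3

Γ = (Z_L − Z_0)/(Z_L + Z_0) = (118 + j124)/(218 + j124)
|Γ| = 171/251 = 0.683
VSWR = (1 + |Γ|)/(1 − |Γ|) = 1.68/0.317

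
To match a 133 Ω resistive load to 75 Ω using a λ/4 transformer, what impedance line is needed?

Z_qwt = √(Z_0·R_L) = √(75 × 133) = √9975

Z_qwt ≈ 99.9 Ω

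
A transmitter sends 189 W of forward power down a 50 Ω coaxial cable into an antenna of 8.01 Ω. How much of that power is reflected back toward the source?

Γ = (8.01 − 50)/(8.01 + 50) = -0.724
|Γ|² = 0.524
P_refl = |Γ|²·P_inc = 99 W, P_del = (1 − |Γ|²)·P_inc = 90 W

P_reflected ≈ 99 W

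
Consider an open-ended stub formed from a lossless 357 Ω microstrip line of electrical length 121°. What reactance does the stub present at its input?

tan(βl) = -1.66
For an open-ended stub, Z_in = −jZ_0·cot(βl) = −jZ_0/tan(βl)

X_in ≈ 215 Ω (inductive)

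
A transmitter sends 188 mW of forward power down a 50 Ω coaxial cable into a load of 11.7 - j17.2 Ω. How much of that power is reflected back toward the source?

P_reflected ≈ 80.8 mW

|Γ| = |(-38.3 − j17.2)/(61.7 − j17.2)| = 0.655
|Γ|² = 0.43
P_refl = |Γ|²·P_inc = 80.8 mW, P_del = (1 − |Γ|²)·P_inc = 107 mW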